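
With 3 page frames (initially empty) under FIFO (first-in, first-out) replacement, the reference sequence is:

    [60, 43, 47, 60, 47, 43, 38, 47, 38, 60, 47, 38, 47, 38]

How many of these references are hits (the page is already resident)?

9

60 -> fault, frames (60)
43 -> fault, frames (60 43)
47 -> fault, frames (60 43 47)
60 -> hit
47 -> hit
43 -> hit
38 -> fault, evict 60, frames (43 47 38)
47 -> hit
38 -> hit
60 -> fault, evict 43, frames (47 38 60)
47 -> hit
38 -> hit
47 -> hit
38 -> hit
Hits: 9.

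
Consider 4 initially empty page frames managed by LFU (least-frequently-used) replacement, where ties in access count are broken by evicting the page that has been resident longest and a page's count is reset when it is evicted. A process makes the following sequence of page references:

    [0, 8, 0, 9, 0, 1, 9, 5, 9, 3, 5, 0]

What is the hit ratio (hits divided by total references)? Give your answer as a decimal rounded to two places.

0 → miss, frames [0]
8 → miss, frames [0, 8]
0 → hit
9 → miss, frames [0, 8, 9]
0 → hit
1 → miss, frames [0, 8, 9, 1]
9 → hit
5 → miss, evict 8, frames [0, 9, 1, 5]
9 → hit
3 → miss, evict 1, frames [0, 9, 5, 3]
5 → hit
0 → hit
Hits: 6 of 12 references → 6/12 = 0.5000.

0.50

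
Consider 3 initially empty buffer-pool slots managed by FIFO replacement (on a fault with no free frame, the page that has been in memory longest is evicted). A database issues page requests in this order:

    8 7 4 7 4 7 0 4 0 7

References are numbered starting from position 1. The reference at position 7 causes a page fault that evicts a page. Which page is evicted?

pos 1: 8 -> fault, frames (8)
pos 2: 7 -> fault, frames (8 7)
pos 3: 4 -> fault, frames (8 7 4)
pos 4: 7 -> hit
pos 5: 4 -> hit
pos 6: 7 -> hit
pos 7: 0 -> fault, evict 8, frames (7 4 0)
At position 7, page 8 is evicted.

8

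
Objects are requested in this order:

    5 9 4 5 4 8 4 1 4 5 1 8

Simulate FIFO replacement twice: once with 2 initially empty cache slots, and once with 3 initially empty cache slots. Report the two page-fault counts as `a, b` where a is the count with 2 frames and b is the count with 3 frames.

2 frames: F F F F . F F F . F . F → 9 faults.
3 frames: F F F . . F . F . F . . → 6 faults.
6 < 9: adding a frame reduced faults, as is typical.

9, 6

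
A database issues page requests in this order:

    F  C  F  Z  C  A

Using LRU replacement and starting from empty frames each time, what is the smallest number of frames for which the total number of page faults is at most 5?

2

f=1: 6 faults
f=2: 5 faults
f=3: 4 faults
f=4: 4 faults
Smallest f with faults ≤ 5 is 2.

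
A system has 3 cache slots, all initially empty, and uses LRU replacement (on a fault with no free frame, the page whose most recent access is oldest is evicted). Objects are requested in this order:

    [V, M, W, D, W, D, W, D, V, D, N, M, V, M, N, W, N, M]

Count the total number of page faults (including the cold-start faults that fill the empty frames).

V: fault, frames [V]
M: fault, frames [V, M]
W: fault, frames [V, M, W]
D: fault, evict V, frames [M, W, D]
W: hit
D: hit
W: hit
D: hit
V: fault, evict M, frames [W, D, V]
D: hit
N: fault, evict W, frames [V, D, N]
M: fault, evict V, frames [D, N, M]
V: fault, evict D, frames [N, M, V]
M: hit
N: hit
W: fault, evict V, frames [M, N, W]
N: hit
M: hit
Page faults: 9.

9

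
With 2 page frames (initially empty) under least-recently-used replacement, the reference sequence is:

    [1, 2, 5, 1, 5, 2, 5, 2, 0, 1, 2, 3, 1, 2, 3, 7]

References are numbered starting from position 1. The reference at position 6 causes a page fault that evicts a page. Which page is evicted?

1

pos 1: 1 -> miss, frames [1]
pos 2: 2 -> miss, frames [1, 2]
pos 3: 5 -> miss, evict 1, frames [2, 5]
pos 4: 1 -> miss, evict 2, frames [5, 1]
pos 5: 5 -> hit
pos 6: 2 -> miss, evict 1, frames [5, 2]
At position 6, page 1 is evicted.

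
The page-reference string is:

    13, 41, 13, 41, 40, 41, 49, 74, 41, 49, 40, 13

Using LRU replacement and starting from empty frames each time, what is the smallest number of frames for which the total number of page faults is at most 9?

2

f=1: 12 faults
f=2: 9 faults
f=3: 7 faults
f=4: 6 faults
f=5: 5 faults
Smallest f with faults ≤ 9 is 2.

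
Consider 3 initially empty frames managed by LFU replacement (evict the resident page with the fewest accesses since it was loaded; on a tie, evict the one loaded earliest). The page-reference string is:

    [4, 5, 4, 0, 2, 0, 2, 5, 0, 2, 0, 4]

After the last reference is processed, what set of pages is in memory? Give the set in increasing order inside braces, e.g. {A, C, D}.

{0, 2, 4}

4: miss, frames [4]
5: miss, frames [4, 5]
4: hit
0: miss, frames [4, 5, 0]
2: miss, evict 5, frames [4, 0, 2]
0: hit
2: hit
5: miss, evict 4, frames [0, 2, 5]
0: hit
2: hit
0: hit
4: miss, evict 5, frames [0, 2, 4]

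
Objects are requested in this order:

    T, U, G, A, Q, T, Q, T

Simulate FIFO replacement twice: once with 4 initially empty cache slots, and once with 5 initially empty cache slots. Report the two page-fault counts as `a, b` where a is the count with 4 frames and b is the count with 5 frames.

6, 5

4 frames: F F F F F F . . → 6 faults.
5 frames: F F F F F . . . → 5 faults.
5 < 6: adding a frame reduced faults, as is typical.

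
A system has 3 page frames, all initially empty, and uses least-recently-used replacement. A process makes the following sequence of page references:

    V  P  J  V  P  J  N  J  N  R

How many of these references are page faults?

5

V -> miss, frames [V]
P -> miss, frames [V, P]
J -> miss, frames [V, P, J]
V -> hit
P -> hit
J -> hit
N -> miss, evict V, frames [P, J, N]
J -> hit
N -> hit
R -> miss, evict P, frames [J, N, R]
Page faults: 5.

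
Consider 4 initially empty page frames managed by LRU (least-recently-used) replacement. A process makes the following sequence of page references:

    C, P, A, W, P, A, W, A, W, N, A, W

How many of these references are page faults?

5

C -> miss, frames [C]
P -> miss, frames [C, P]
A -> miss, frames [C, P, A]
W -> miss, frames [C, P, A, W]
P -> hit
A -> hit
W -> hit
A -> hit
W -> hit
N -> miss, evict C, frames [P, A, W, N]
A -> hit
W -> hit
Page faults: 5.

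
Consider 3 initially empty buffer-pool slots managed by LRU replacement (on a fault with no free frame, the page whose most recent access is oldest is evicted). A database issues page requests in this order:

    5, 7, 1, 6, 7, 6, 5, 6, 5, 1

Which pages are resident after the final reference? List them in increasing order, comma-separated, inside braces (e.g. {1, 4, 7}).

5: miss, frames [5]
7: miss, frames [5, 7]
1: miss, frames [5, 7, 1]
6: miss, evict 5, frames [7, 1, 6]
7: hit
6: hit
5: miss, evict 1, frames [7, 6, 5]
6: hit
5: hit
1: miss, evict 7, frames [6, 5, 1]

{1, 5, 6}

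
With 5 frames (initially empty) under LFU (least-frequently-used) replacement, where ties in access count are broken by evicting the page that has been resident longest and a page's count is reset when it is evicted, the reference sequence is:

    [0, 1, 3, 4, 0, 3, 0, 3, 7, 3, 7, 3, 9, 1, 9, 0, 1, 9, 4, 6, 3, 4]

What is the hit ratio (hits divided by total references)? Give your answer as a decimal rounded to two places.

0 → miss, frames [0]
1 → miss, frames [0, 1]
3 → miss, frames [0, 1, 3]
4 → miss, frames [0, 1, 3, 4]
0 → hit
3 → hit
0 → hit
3 → hit
7 → miss, frames [0, 1, 3, 4, 7]
3 → hit
7 → hit
3 → hit
9 → miss, evict 1, frames [0, 3, 4, 7, 9]
1 → miss, evict 4, frames [0, 3, 7, 9, 1]
9 → hit
0 → hit
1 → hit
9 → hit
4 → miss, evict 7, frames [0, 3, 9, 1, 4]
6 → miss, evict 4, frames [0, 3, 9, 1, 6]
3 → hit
4 → miss, evict 6, frames [0, 3, 9, 1, 4]
Hits: 12 of 22 references → 12/22 = 0.5455.

0.55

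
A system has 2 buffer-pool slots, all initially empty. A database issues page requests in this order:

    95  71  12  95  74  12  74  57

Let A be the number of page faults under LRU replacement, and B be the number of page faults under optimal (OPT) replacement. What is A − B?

Under LRU: F F F F F F . F → 7 faults.
Under OPT: F F F . F . . F → 5 faults.
A − B = 7 − 5 = 2.

2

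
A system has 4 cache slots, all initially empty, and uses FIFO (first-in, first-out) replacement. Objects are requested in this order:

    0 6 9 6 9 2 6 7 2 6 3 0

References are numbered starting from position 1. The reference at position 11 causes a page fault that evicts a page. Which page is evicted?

pos 1: 0 → miss, frames {0}
pos 2: 6 → miss, frames {0,6}
pos 3: 9 → miss, frames {0,6,9}
pos 4: 6 → hit
pos 5: 9 → hit
pos 6: 2 → miss, frames {0,6,9,2}
pos 7: 6 → hit
pos 8: 7 → miss, evict 0, frames {6,9,2,7}
pos 9: 2 → hit
pos 10: 6 → hit
pos 11: 3 → miss, evict 6, frames {9,2,7,3}
At position 11, page 6 is evicted.

6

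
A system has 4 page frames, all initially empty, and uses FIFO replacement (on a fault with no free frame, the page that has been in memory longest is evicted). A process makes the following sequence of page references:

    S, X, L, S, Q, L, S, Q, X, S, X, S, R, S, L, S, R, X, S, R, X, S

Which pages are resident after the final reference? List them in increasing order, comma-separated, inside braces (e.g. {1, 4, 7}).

{Q, R, S, X}

S -> fault, frames {S}
X -> fault, frames {S,X}
L -> fault, frames {S,X,L}
S -> hit
Q -> fault, frames {S,X,L,Q}
L -> hit
S -> hit
Q -> hit
X -> hit
S -> hit
X -> hit
S -> hit
R -> fault, evict S, frames {X,L,Q,R}
S -> fault, evict X, frames {L,Q,R,S}
L -> hit
S -> hit
R -> hit
X -> fault, evict L, frames {Q,R,S,X}
S -> hit
R -> hit
X -> hit
S -> hit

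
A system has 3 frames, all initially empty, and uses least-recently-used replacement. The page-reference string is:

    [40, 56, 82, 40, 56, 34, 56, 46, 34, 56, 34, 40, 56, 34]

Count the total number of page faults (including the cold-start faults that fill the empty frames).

40 -> fault, frames {40}
56 -> fault, frames {40,56}
82 -> fault, frames {40,56,82}
40 -> hit
56 -> hit
34 -> fault, evict 82, frames {40,56,34}
56 -> hit
46 -> fault, evict 40, frames {34,56,46}
34 -> hit
56 -> hit
34 -> hit
40 -> fault, evict 46, frames {56,34,40}
56 -> hit
34 -> hit
Page faults: 6.

6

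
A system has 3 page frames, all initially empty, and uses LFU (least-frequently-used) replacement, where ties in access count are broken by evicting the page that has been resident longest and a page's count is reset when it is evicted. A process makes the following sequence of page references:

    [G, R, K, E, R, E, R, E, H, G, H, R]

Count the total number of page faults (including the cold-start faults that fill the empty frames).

G → miss, frames {G}
R → miss, frames {G,R}
K → miss, frames {G,R,K}
E → miss, evict G, frames {R,K,E}
R → hit
E → hit
R → hit
E → hit
H → miss, evict K, frames {R,E,H}
G → miss, evict H, frames {R,E,G}
H → miss, evict G, frames {R,E,H}
R → hit
Page faults: 7.

7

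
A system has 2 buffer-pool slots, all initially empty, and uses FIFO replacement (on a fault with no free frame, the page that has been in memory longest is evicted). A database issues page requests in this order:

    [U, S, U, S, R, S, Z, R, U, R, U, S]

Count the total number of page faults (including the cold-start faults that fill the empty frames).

7

U: miss, frames {U}
S: miss, frames {U,S}
U: hit
S: hit
R: miss, evict U, frames {S,R}
S: hit
Z: miss, evict S, frames {R,Z}
R: hit
U: miss, evict R, frames {Z,U}
R: miss, evict Z, frames {U,R}
U: hit
S: miss, evict U, frames {R,S}
Page faults: 7.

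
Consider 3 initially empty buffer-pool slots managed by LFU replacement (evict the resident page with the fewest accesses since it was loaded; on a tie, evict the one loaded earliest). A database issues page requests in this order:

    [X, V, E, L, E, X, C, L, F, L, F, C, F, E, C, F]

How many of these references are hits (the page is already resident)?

5

X -> miss, frames (X)
V -> miss, frames (X V)
E -> miss, frames (X V E)
L -> miss, evict X, frames (V E L)
E -> hit
X -> miss, evict V, frames (E L X)
C -> miss, evict L, frames (E X C)
L -> miss, evict X, frames (E C L)
F -> miss, evict C, frames (E L F)
L -> hit
F -> hit
C -> miss, evict E, frames (L F C)
F -> hit
E -> miss, evict C, frames (L F E)
C -> miss, evict E, frames (L F C)
F -> hit
Hits: 5.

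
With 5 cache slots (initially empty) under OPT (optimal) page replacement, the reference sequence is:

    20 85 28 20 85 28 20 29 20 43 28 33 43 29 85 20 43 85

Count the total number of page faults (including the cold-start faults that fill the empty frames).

20: miss, frames [20]
85: miss, frames [20, 85]
28: miss, frames [20, 85, 28]
20: hit
85: hit
28: hit
20: hit
29: miss, frames [20, 85, 28, 29]
20: hit
43: miss, frames [20, 85, 28, 29, 43]
28: hit
33: miss, evict 28, frames [20, 85, 29, 43, 33]
43: hit
29: hit
85: hit
20: hit
43: hit
85: hit
Page faults: 6.

6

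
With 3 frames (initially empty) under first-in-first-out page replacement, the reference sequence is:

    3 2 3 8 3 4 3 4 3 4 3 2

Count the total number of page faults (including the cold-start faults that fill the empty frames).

3 → miss, frames (3)
2 → miss, frames (3 2)
3 → hit
8 → miss, frames (3 2 8)
3 → hit
4 → miss, evict 3, frames (2 8 4)
3 → miss, evict 2, frames (8 4 3)
4 → hit
3 → hit
4 → hit
3 → hit
2 → miss, evict 8, frames (4 3 2)
Page faults: 6.

6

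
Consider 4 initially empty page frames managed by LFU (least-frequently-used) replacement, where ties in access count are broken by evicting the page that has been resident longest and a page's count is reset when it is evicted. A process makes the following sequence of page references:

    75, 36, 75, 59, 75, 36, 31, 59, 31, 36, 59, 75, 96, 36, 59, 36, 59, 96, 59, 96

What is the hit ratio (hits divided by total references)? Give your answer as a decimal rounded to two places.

0.75

75 -> fault, frames [75]
36 -> fault, frames [75, 36]
75 -> hit
59 -> fault, frames [75, 36, 59]
75 -> hit
36 -> hit
31 -> fault, frames [75, 36, 59, 31]
59 -> hit
31 -> hit
36 -> hit
59 -> hit
75 -> hit
96 -> fault, evict 31, frames [75, 36, 59, 96]
36 -> hit
59 -> hit
36 -> hit
59 -> hit
96 -> hit
59 -> hit
96 -> hit
Hits: 15 of 20 references → 15/20 = 0.7500.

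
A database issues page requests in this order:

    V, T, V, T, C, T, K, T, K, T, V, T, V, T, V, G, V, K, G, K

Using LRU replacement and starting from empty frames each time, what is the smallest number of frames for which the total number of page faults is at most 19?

f=1: 20 faults
f=2: 8 faults
f=3: 7 faults
f=4: 5 faults
f=5: 5 faults
Smallest f with faults ≤ 19 is 2.

2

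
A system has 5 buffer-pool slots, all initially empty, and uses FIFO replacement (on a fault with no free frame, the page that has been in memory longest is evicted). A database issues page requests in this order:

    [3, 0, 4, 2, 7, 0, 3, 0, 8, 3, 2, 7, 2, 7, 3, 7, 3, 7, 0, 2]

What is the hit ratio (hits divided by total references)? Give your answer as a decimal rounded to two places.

3 → miss, frames (3)
0 → miss, frames (3 0)
4 → miss, frames (3 0 4)
2 → miss, frames (3 0 4 2)
7 → miss, frames (3 0 4 2 7)
0 → hit
3 → hit
0 → hit
8 → miss, evict 3, frames (0 4 2 7 8)
3 → miss, evict 0, frames (4 2 7 8 3)
2 → hit
7 → hit
2 → hit
7 → hit
3 → hit
7 → hit
3 → hit
7 → hit
0 → miss, evict 4, frames (2 7 8 3 0)
2 → hit
Hits: 12 of 20 references → 12/20 = 0.6000.

0.60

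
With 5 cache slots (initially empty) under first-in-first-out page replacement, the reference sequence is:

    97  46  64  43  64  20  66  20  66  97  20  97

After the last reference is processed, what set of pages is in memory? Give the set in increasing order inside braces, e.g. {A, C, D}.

97 -> fault, frames {97}
46 -> fault, frames {97,46}
64 -> fault, frames {97,46,64}
43 -> fault, frames {97,46,64,43}
64 -> hit
20 -> fault, frames {97,46,64,43,20}
66 -> fault, evict 97, frames {46,64,43,20,66}
20 -> hit
66 -> hit
97 -> fault, evict 46, frames {64,43,20,66,97}
20 -> hit
97 -> hit

{20, 43, 64, 66, 97}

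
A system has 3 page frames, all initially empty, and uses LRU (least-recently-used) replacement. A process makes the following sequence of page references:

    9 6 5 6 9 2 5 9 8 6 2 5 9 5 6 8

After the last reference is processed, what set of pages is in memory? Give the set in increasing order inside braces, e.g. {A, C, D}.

9 → miss, frames [9]
6 → miss, frames [9, 6]
5 → miss, frames [9, 6, 5]
6 → hit
9 → hit
2 → miss, evict 5, frames [6, 9, 2]
5 → miss, evict 6, frames [9, 2, 5]
9 → hit
8 → miss, evict 2, frames [5, 9, 8]
6 → miss, evict 5, frames [9, 8, 6]
2 → miss, evict 9, frames [8, 6, 2]
5 → miss, evict 8, frames [6, 2, 5]
9 → miss, evict 6, frames [2, 5, 9]
5 → hit
6 → miss, evict 2, frames [9, 5, 6]
8 → miss, evict 9, frames [5, 6, 8]

{5, 6, 8}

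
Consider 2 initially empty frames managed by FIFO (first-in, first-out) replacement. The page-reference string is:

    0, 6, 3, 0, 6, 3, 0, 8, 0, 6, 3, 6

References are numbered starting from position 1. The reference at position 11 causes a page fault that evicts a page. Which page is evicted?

pos 1: 0: miss, frames {0}
pos 2: 6: miss, frames {0,6}
pos 3: 3: miss, evict 0, frames {6,3}
pos 4: 0: miss, evict 6, frames {3,0}
pos 5: 6: miss, evict 3, frames {0,6}
pos 6: 3: miss, evict 0, frames {6,3}
pos 7: 0: miss, evict 6, frames {3,0}
pos 8: 8: miss, evict 3, frames {0,8}
pos 9: 0: hit
pos 10: 6: miss, evict 0, frames {8,6}
pos 11: 3: miss, evict 8, frames {6,3}
At position 11, page 8 is evicted.

8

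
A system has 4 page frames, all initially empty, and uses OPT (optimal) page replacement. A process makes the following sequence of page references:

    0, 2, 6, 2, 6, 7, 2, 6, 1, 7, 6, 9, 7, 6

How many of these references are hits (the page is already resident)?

8

0 → fault, frames [0]
2 → fault, frames [0, 2]
6 → fault, frames [0, 2, 6]
2 → hit
6 → hit
7 → fault, frames [0, 2, 6, 7]
2 → hit
6 → hit
1 → fault, evict 2, frames [0, 6, 7, 1]
7 → hit
6 → hit
9 → fault, evict 1, frames [0, 6, 7, 9]
7 → hit
6 → hit
Hits: 8.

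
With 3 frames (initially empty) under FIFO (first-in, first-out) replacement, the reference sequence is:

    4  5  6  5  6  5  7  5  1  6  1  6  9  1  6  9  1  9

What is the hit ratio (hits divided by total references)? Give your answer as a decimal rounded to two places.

4 -> miss, frames (4)
5 -> miss, frames (4 5)
6 -> miss, frames (4 5 6)
5 -> hit
6 -> hit
5 -> hit
7 -> miss, evict 4, frames (5 6 7)
5 -> hit
1 -> miss, evict 5, frames (6 7 1)
6 -> hit
1 -> hit
6 -> hit
9 -> miss, evict 6, frames (7 1 9)
1 -> hit
6 -> miss, evict 7, frames (1 9 6)
9 -> hit
1 -> hit
9 -> hit
Hits: 11 of 18 references → 11/18 = 0.6111.

0.61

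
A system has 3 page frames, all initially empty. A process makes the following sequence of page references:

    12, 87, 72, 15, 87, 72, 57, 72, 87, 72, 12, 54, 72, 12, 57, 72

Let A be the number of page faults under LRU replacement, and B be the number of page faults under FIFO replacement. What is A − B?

-3

Under LRU: F F F F . . F . . . F F . . F . → 8 faults.
Under FIFO: F F F F . . F . F F F F . . F F → 11 faults.
A − B = 8 − 11 = -3.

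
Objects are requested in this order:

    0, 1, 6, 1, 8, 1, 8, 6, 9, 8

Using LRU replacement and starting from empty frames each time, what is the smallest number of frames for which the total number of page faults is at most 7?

2

f=1: 10 faults
f=2: 7 faults
f=3: 5 faults
f=4: 5 faults
f=5: 5 faults
Smallest f with faults ≤ 7 is 2.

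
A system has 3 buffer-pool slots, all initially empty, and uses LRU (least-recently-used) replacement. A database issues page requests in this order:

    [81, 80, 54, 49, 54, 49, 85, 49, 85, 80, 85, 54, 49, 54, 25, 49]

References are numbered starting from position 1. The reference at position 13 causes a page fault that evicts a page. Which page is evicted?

80

pos 1: 81: miss, frames [81]
pos 2: 80: miss, frames [81, 80]
pos 3: 54: miss, frames [81, 80, 54]
pos 4: 49: miss, evict 81, frames [80, 54, 49]
pos 5: 54: hit
pos 6: 49: hit
pos 7: 85: miss, evict 80, frames [54, 49, 85]
pos 8: 49: hit
pos 9: 85: hit
pos 10: 80: miss, evict 54, frames [49, 85, 80]
pos 11: 85: hit
pos 12: 54: miss, evict 49, frames [80, 85, 54]
pos 13: 49: miss, evict 80, frames [85, 54, 49]
At position 13, page 80 is evicted.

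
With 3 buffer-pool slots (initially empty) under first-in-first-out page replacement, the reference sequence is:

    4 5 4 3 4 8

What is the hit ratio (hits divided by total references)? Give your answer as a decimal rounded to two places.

4: miss, frames (4)
5: miss, frames (4 5)
4: hit
3: miss, frames (4 5 3)
4: hit
8: miss, evict 4, frames (5 3 8)
Hits: 2 of 6 references → 2/6 = 0.3333.

0.33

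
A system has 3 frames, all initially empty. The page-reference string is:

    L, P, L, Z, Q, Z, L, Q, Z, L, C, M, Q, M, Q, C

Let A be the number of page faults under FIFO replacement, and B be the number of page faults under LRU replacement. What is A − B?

1

Under FIFO: F F . F F . F . . . F F F . . . → 8 faults.
Under LRU: F F . F F . . . . . F F F . . . → 7 faults.
A − B = 8 − 7 = 1.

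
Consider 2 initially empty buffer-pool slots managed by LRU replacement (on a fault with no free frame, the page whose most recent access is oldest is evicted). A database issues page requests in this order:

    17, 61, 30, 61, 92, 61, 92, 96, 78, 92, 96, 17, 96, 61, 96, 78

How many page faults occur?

11

17: fault, frames (17)
61: fault, frames (17 61)
30: fault, evict 17, frames (61 30)
61: hit
92: fault, evict 30, frames (61 92)
61: hit
92: hit
96: fault, evict 61, frames (92 96)
78: fault, evict 92, frames (96 78)
92: fault, evict 96, frames (78 92)
96: fault, evict 78, frames (92 96)
17: fault, evict 92, frames (96 17)
96: hit
61: fault, evict 17, frames (96 61)
96: hit
78: fault, evict 61, frames (96 78)
Page faults: 11.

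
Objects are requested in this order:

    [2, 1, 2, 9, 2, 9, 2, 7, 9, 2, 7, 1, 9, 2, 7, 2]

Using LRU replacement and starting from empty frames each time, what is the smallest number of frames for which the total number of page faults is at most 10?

3

f=1: 16 faults
f=2: 11 faults
f=3: 8 faults
f=4: 4 faults
Smallest f with faults ≤ 10 is 3.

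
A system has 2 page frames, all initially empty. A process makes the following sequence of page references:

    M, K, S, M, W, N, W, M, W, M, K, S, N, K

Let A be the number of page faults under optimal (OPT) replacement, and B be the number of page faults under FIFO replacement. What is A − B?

-3

Under OPT: F F F . F F . F . . F F F . → 9 faults.
Under FIFO: F F F F F F . F F . F F F F → 12 faults.
A − B = 9 − 12 = -3.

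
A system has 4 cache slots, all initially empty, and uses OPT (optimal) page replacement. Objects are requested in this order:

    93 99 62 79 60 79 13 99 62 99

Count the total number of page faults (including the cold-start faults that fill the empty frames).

93 -> fault, frames {93}
99 -> fault, frames {93,99}
62 -> fault, frames {93,99,62}
79 -> fault, frames {93,99,62,79}
60 -> fault, evict 93, frames {99,62,79,60}
79 -> hit
13 -> fault, evict 60, frames {99,62,79,13}
99 -> hit
62 -> hit
99 -> hit
Page faults: 6.

6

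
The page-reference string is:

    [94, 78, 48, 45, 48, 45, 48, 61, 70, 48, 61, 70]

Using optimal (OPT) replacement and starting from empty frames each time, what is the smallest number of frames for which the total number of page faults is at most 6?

f=1: 12 faults
f=2: 7 faults
f=3: 6 faults
f=4: 6 faults
f=5: 6 faults
f=6: 6 faults
Smallest f with faults ≤ 6 is 3.

3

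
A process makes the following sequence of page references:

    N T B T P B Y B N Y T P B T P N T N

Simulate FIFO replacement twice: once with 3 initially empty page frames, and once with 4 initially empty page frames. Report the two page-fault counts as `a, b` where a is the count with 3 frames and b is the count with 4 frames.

3 frames: F F F . F . F . F . F F F . . F F . → 11 faults.
4 frames: F F F . F . F . F . F . F . F . . . → 9 faults.
9 < 11: adding a frame reduced faults, as is typical.

11, 9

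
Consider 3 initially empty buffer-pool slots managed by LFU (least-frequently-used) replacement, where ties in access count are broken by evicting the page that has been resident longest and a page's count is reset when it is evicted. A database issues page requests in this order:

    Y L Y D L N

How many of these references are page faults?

4

Y: fault, frames (Y)
L: fault, frames (Y L)
Y: hit
D: fault, frames (Y L D)
L: hit
N: fault, evict D, frames (Y L N)
Page faults: 4.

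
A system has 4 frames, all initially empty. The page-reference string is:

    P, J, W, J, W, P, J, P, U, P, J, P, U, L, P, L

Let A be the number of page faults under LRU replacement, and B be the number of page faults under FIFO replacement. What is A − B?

-1

Under LRU: F F F . . . . . F . . . . F . . → 5 faults.
Under FIFO: F F F . . . . . F . . . . F F . → 6 faults.
A − B = 5 − 6 = -1.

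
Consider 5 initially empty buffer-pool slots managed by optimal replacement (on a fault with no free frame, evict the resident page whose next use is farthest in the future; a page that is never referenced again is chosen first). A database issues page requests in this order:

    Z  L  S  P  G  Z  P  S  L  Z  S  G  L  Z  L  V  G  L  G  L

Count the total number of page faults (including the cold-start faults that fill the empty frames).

Z → miss, frames (Z)
L → miss, frames (Z L)
S → miss, frames (Z L S)
P → miss, frames (Z L S P)
G → miss, frames (Z L S P G)
Z → hit
P → hit
S → hit
L → hit
Z → hit
S → hit
G → hit
L → hit
Z → hit
L → hit
V → miss, evict P, frames (Z L S G V)
G → hit
L → hit
G → hit
L → hit
Page faults: 6.

6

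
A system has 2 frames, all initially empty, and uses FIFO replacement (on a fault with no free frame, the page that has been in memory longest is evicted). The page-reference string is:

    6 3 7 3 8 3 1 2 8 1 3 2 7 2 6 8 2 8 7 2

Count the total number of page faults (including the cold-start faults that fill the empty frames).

16

6 -> miss, frames (6)
3 -> miss, frames (6 3)
7 -> miss, evict 6, frames (3 7)
3 -> hit
8 -> miss, evict 3, frames (7 8)
3 -> miss, evict 7, frames (8 3)
1 -> miss, evict 8, frames (3 1)
2 -> miss, evict 3, frames (1 2)
8 -> miss, evict 1, frames (2 8)
1 -> miss, evict 2, frames (8 1)
3 -> miss, evict 8, frames (1 3)
2 -> miss, evict 1, frames (3 2)
7 -> miss, evict 3, frames (2 7)
2 -> hit
6 -> miss, evict 2, frames (7 6)
8 -> miss, evict 7, frames (6 8)
2 -> miss, evict 6, frames (8 2)
8 -> hit
7 -> miss, evict 8, frames (2 7)
2 -> hit
Page faults: 16.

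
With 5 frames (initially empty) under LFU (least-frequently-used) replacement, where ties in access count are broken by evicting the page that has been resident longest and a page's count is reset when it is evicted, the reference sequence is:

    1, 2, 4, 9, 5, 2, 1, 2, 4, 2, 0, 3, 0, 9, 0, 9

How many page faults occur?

8

1 → miss, frames {1}
2 → miss, frames {1,2}
4 → miss, frames {1,2,4}
9 → miss, frames {1,2,4,9}
5 → miss, frames {1,2,4,9,5}
2 → hit
1 → hit
2 → hit
4 → hit
2 → hit
0 → miss, evict 9, frames {1,2,4,5,0}
3 → miss, evict 5, frames {1,2,4,0,3}
0 → hit
9 → miss, evict 3, frames {1,2,4,0,9}
0 → hit
9 → hit
Page faults: 8.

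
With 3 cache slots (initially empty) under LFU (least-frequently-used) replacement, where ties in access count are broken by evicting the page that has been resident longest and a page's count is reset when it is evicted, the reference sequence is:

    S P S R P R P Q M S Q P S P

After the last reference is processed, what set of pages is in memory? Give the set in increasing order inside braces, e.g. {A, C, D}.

S: miss, frames [S]
P: miss, frames [S, P]
S: hit
R: miss, frames [S, P, R]
P: hit
R: hit
P: hit
Q: miss, evict S, frames [P, R, Q]
M: miss, evict Q, frames [P, R, M]
S: miss, evict M, frames [P, R, S]
Q: miss, evict S, frames [P, R, Q]
P: hit
S: miss, evict Q, frames [P, R, S]
P: hit

{P, R, S}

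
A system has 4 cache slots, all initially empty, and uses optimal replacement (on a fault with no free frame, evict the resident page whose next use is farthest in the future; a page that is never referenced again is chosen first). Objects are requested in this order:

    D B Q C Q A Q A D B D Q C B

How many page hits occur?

D -> fault, frames {D}
B -> fault, frames {D,B}
Q -> fault, frames {D,B,Q}
C -> fault, frames {D,B,Q,C}
Q -> hit
A -> fault, evict C, frames {D,B,Q,A}
Q -> hit
A -> hit
D -> hit
B -> hit
D -> hit
Q -> hit
C -> fault, evict A, frames {D,B,Q,C}
B -> hit
Hits: 8.

8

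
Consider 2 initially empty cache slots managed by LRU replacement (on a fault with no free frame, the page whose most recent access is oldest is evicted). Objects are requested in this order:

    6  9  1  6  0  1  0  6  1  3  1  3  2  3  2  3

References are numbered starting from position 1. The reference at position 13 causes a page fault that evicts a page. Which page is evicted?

pos 1: 6: fault, frames (6)
pos 2: 9: fault, frames (6 9)
pos 3: 1: fault, evict 6, frames (9 1)
pos 4: 6: fault, evict 9, frames (1 6)
pos 5: 0: fault, evict 1, frames (6 0)
pos 6: 1: fault, evict 6, frames (0 1)
pos 7: 0: hit
pos 8: 6: fault, evict 1, frames (0 6)
pos 9: 1: fault, evict 0, frames (6 1)
pos 10: 3: fault, evict 6, frames (1 3)
pos 11: 1: hit
pos 12: 3: hit
pos 13: 2: fault, evict 1, frames (3 2)
At position 13, page 1 is evicted.

1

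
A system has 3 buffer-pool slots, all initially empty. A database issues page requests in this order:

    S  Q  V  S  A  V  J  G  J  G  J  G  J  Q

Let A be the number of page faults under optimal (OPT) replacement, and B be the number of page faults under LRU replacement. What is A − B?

Under OPT: F F F . F . F F . . . . . . → 6 faults.
Under LRU: F F F . F . F F . . . . . F → 7 faults.
A − B = 6 − 7 = -1.

-1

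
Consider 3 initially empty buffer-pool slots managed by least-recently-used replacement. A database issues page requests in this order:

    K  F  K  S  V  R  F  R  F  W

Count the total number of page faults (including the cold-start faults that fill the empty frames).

K → miss, frames {K}
F → miss, frames {K,F}
K → hit
S → miss, frames {F,K,S}
V → miss, evict F, frames {K,S,V}
R → miss, evict K, frames {S,V,R}
F → miss, evict S, frames {V,R,F}
R → hit
F → hit
W → miss, evict V, frames {R,F,W}
Page faults: 7.

7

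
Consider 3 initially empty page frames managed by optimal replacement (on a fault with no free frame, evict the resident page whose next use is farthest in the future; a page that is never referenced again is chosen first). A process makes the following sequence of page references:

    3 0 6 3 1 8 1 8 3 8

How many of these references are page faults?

5

3: fault, frames (3)
0: fault, frames (3 0)
6: fault, frames (3 0 6)
3: hit
1: fault, evict 6, frames (3 0 1)
8: fault, evict 0, frames (3 1 8)
1: hit
8: hit
3: hit
8: hit
Page faults: 5.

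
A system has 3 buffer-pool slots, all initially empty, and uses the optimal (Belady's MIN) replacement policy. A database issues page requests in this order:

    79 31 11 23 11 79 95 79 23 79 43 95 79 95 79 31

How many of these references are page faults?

7

79: fault, frames (79)
31: fault, frames (79 31)
11: fault, frames (79 31 11)
23: fault, evict 31, frames (79 11 23)
11: hit
79: hit
95: fault, evict 11, frames (79 23 95)
79: hit
23: hit
79: hit
43: fault, evict 23, frames (79 95 43)
95: hit
79: hit
95: hit
79: hit
31: fault, evict 43, frames (79 95 31)
Page faults: 7.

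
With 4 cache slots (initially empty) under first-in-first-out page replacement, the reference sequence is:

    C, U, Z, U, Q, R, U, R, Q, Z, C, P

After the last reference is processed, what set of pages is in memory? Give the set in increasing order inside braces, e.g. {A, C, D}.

{C, P, Q, R}

C → fault, frames {C}
U → fault, frames {C,U}
Z → fault, frames {C,U,Z}
U → hit
Q → fault, frames {C,U,Z,Q}
R → fault, evict C, frames {U,Z,Q,R}
U → hit
R → hit
Q → hit
Z → hit
C → fault, evict U, frames {Z,Q,R,C}
P → fault, evict Z, frames {Q,R,C,P}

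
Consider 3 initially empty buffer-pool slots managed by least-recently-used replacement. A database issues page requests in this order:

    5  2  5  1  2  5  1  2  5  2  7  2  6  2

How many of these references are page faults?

5

5: fault, frames [5]
2: fault, frames [5, 2]
5: hit
1: fault, frames [2, 5, 1]
2: hit
5: hit
1: hit
2: hit
5: hit
2: hit
7: fault, evict 1, frames [5, 2, 7]
2: hit
6: fault, evict 5, frames [7, 2, 6]
2: hit
Page faults: 5.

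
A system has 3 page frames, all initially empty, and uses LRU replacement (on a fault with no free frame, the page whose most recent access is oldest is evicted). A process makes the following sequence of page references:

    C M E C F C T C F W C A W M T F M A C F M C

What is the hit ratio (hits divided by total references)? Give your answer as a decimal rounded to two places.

0.36

C → miss, frames {C}
M → miss, frames {C,M}
E → miss, frames {C,M,E}
C → hit
F → miss, evict M, frames {E,C,F}
C → hit
T → miss, evict E, frames {F,C,T}
C → hit
F → hit
W → miss, evict T, frames {C,F,W}
C → hit
A → miss, evict F, frames {W,C,A}
W → hit
M → miss, evict C, frames {A,W,M}
T → miss, evict A, frames {W,M,T}
F → miss, evict W, frames {M,T,F}
M → hit
A → miss, evict T, frames {F,M,A}
C → miss, evict F, frames {M,A,C}
F → miss, evict M, frames {A,C,F}
M → miss, evict A, frames {C,F,M}
C → hit
Hits: 8 of 22 references → 8/22 = 0.3636.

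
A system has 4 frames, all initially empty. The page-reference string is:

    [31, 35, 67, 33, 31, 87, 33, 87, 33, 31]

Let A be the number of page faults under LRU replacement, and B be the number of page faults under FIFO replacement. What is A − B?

Under LRU: F F F F . F . . . . → 5 faults.
Under FIFO: F F F F . F . . . F → 6 faults.
A − B = 5 − 6 = -1.

-1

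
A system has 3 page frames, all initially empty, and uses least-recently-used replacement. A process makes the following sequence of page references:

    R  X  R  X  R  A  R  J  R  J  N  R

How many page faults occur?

R -> miss, frames {R}
X -> miss, frames {R,X}
R -> hit
X -> hit
R -> hit
A -> miss, frames {X,R,A}
R -> hit
J -> miss, evict X, frames {A,R,J}
R -> hit
J -> hit
N -> miss, evict A, frames {R,J,N}
R -> hit
Page faults: 5.

5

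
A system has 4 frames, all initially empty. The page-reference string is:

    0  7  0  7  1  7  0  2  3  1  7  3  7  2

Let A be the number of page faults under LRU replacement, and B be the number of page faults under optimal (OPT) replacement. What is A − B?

Under LRU: F F . . F . . F F F F . . . → 7 faults.
Under OPT: F F . . F . . F F . . . . . → 5 faults.
A − B = 7 − 5 = 2.

2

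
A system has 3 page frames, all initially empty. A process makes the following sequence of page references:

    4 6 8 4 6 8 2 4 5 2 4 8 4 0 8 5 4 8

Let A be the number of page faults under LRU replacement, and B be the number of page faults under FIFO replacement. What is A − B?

Under LRU: F F F . . . F F F . . F . F . F F . → 10 faults.
Under FIFO: F F F . . . F F F . . F . F . . F . → 9 faults.
A − B = 10 − 9 = 1.

1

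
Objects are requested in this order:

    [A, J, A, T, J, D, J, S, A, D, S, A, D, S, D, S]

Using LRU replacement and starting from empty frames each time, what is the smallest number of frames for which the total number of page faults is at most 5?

5

f=1: 16 faults
f=2: 12 faults
f=3: 7 faults
f=4: 6 faults
f=5: 5 faults
Smallest f with faults ≤ 5 is 5.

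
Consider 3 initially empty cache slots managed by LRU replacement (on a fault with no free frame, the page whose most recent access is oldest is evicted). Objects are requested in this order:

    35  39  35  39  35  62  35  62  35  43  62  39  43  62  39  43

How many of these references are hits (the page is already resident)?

35: fault, frames {35}
39: fault, frames {35,39}
35: hit
39: hit
35: hit
62: fault, frames {39,35,62}
35: hit
62: hit
35: hit
43: fault, evict 39, frames {62,35,43}
62: hit
39: fault, evict 35, frames {43,62,39}
43: hit
62: hit
39: hit
43: hit
Hits: 11.

11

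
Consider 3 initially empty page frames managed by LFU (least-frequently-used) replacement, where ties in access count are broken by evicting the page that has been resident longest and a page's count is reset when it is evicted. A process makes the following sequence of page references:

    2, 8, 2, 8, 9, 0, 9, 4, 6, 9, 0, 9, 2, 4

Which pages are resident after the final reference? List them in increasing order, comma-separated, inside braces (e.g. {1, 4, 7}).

{2, 4, 8}

2 -> miss, frames (2)
8 -> miss, frames (2 8)
2 -> hit
8 -> hit
9 -> miss, frames (2 8 9)
0 -> miss, evict 9, frames (2 8 0)
9 -> miss, evict 0, frames (2 8 9)
4 -> miss, evict 9, frames (2 8 4)
6 -> miss, evict 4, frames (2 8 6)
9 -> miss, evict 6, frames (2 8 9)
0 -> miss, evict 9, frames (2 8 0)
9 -> miss, evict 0, frames (2 8 9)
2 -> hit
4 -> miss, evict 9, frames (2 8 4)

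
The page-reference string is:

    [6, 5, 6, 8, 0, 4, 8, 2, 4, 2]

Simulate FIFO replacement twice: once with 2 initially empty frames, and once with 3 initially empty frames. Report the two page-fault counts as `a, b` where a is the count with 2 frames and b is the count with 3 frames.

2 frames: F F . F F F F F F . → 8 faults.
3 frames: F F . F F F . F . . → 6 faults.
6 < 8: adding a frame reduced faults, as is typical.

8, 6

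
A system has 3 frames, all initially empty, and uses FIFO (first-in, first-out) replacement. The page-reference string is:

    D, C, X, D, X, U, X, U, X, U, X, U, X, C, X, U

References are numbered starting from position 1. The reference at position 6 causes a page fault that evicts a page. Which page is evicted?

pos 1: D: miss, frames (D)
pos 2: C: miss, frames (D C)
pos 3: X: miss, frames (D C X)
pos 4: D: hit
pos 5: X: hit
pos 6: U: miss, evict D, frames (C X U)
At position 6, page D is evicted.

D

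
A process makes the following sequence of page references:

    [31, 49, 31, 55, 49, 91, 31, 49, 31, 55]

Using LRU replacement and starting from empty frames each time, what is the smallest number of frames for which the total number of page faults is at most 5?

4

f=1: 10 faults
f=2: 8 faults
f=3: 6 faults
f=4: 4 faults
Smallest f with faults ≤ 5 is 4.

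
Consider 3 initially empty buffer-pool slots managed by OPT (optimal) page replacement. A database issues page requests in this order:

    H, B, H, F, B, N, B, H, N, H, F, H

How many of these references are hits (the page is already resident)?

7

H → fault, frames {H}
B → fault, frames {H,B}
H → hit
F → fault, frames {H,B,F}
B → hit
N → fault, evict F, frames {H,B,N}
B → hit
H → hit
N → hit
H → hit
F → fault, evict N, frames {H,B,F}
H → hit
Hits: 7.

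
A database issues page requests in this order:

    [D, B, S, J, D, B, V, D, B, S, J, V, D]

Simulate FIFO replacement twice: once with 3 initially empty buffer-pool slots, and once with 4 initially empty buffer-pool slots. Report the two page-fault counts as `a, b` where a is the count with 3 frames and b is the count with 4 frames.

10, 11

3 frames: F F F F F F F . . F F . F → 10 faults.
4 frames: F F F F . . F F F F F F F → 11 faults.
11 > 10: adding a frame increased faults — Belady's anomaly.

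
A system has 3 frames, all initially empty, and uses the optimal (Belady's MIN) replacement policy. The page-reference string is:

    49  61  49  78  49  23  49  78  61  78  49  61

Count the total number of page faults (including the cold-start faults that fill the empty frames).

5

49 -> fault, frames {49}
61 -> fault, frames {49,61}
49 -> hit
78 -> fault, frames {49,61,78}
49 -> hit
23 -> fault, evict 61, frames {49,78,23}
49 -> hit
78 -> hit
61 -> fault, evict 23, frames {49,78,61}
78 -> hit
49 -> hit
61 -> hit
Page faults: 5.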